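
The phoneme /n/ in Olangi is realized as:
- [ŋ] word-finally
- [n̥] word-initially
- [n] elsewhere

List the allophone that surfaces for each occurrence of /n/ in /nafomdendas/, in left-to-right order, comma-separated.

Occurrence 1 (position 1): word-initially → [n̥].
Occurrence 2 (position 8): no conditioning environment matches → elsewhere allophone [n].

[n̥], [n]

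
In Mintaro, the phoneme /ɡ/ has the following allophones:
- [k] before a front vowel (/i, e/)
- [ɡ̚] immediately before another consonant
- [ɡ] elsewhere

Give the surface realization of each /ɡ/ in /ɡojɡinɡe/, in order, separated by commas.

[ɡ], [k], [k]

Occurrence 1 (position 1): no conditioning environment matches → elsewhere allophone [ɡ].
Occurrence 2 (position 4): before a front vowel (/i, e/) → [k].
Occurrence 3 (position 7): before a front vowel (/i, e/) → [k].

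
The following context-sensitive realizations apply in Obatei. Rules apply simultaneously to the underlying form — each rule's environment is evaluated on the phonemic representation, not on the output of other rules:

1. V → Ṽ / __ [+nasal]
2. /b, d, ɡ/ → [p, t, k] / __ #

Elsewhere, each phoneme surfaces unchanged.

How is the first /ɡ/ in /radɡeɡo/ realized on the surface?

[ɡ]

/ɡ/ (between /d/ and /e/) is in the target of rule 2 but the environment (word-finally) is not met → [ɡ].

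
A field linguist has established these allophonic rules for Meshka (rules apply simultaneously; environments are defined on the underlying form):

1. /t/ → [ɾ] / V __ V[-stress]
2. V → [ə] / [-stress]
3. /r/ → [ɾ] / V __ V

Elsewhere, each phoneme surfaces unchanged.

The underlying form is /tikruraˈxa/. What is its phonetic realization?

[təkrəɾəˈxa]

/t/ (word-initial): rule 1 targets it, but not between a vowel and a following unstressed vowel → unchanged [t].
/i/ — between /t/ and /k/, in an unstressed syllable — surfaces as [ə] (rule 2).
/k/ — not in any rule's target class → [k].
/r/ (between /k/ and /u/) fails the environment for rule 3, so it stays [r].
/u/ (between /r/ and /r/): in an unstressed syllable, so rule 2 applies → [ə].
/r/ (between /u/ and /a/): between two vowels, so rule 3 applies → [ɾ].
/a/ (between /r/ and /x/) occurs in an unstressed syllable → [ə] by rule 2.
/x/ (between /a/ and /a/) is unaffected → [x].
/a/ (word-final): rule 2 targets it, but not in an unstressed syllable → unchanged [a].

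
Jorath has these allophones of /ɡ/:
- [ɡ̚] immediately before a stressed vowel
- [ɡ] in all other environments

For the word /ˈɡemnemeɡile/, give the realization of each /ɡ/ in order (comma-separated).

[ɡ̚], [ɡ]

Occurrence 1 (position 1): immediately before a stressed vowel → [ɡ̚].
Occurrence 2 (position 8): no conditioning environment matches → elsewhere allophone [ɡ].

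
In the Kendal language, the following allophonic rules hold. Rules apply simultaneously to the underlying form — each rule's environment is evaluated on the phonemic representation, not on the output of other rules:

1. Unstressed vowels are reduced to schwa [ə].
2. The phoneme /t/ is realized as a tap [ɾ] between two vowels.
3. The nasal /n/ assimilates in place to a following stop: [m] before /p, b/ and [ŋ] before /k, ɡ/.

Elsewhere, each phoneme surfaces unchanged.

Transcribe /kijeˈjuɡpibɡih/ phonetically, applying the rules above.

[kəjəˈjuɡpəbɡəh]

/k/ stays [k].
/i/ meets the environment for rule 1 (in an unstressed syllable) → [ə].
/j/ (between /i/ and /e/) is unaffected → [j].
Rule 1 applies to /e/ (between /j/ and /j/: in an unstressed syllable) → [ə].
/j/ (between /e/ and /u/): no rule targets it → [j].
/u/ — between /j/ and /ɡ/; rule 1 does not apply here → [u].
/ɡ/ — not in any rule's target class → [ɡ].
/p/ stays [p].
Rule 1 applies to /i/ (between /p/ and /b/: in an unstressed syllable) → [ə].
/b/ — not in any rule's target class → [b].
/ɡ/ (between /b/ and /i/) is unaffected → [ɡ].
/i/ meets the environment for rule 1 (in an unstressed syllable) → [ə].
/h/ stays [h].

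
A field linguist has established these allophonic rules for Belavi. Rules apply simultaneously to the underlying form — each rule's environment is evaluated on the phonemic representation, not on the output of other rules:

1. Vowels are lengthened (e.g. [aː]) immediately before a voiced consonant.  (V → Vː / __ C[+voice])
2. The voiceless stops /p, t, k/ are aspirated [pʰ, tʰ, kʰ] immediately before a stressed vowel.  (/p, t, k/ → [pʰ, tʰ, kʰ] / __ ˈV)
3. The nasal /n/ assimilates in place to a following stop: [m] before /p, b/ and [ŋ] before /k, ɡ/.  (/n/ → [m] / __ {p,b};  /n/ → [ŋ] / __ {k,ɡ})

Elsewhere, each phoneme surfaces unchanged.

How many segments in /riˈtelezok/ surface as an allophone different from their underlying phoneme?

Segments that undergo a rule: /t/ → [tʰ] (rule 2); /e/ → [eː] (rule 1); /e/ → [eː] (rule 1).
All other segments surface unchanged.

3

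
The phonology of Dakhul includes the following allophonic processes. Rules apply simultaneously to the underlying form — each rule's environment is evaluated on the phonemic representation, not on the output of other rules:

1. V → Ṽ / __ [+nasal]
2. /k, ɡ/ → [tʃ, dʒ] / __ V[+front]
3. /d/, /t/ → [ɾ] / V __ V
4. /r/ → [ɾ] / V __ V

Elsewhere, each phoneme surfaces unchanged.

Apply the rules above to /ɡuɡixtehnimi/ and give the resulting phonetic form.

/ɡ/ — word-initial; rule 2 does not apply here → [ɡ].
/u/ (between /ɡ/ and /ɡ/) is in the target of rule 1 but the environment (before a nasal consonant) is not met → [u].
/ɡ/ (between /u/ and /i/): before a front vowel, so rule 2 applies → [dʒ].
/i/ — between /ɡ/ and /x/; rule 1 does not apply here → [i].
/x/ stays [x].
/t/ — between /x/ and /e/; rule 3 does not apply here → [t].
/e/ (between /t/ and /h/): rule 1 targets it, but not before a nasal consonant → unchanged [e].
/h/ — not in any rule's target class → [h].
/n/ (between /h/ and /i/): no rule targets it → [n].
/i/ (between /n/ and /m/) occurs before a nasal consonant → [ĩ] by rule 1.
/m/ (between /i/ and /i/) is unaffected → [m].
/i/ (word-final) fails the environment for rule 1, so it stays [i].

[ɡudʒixtehnĩmi]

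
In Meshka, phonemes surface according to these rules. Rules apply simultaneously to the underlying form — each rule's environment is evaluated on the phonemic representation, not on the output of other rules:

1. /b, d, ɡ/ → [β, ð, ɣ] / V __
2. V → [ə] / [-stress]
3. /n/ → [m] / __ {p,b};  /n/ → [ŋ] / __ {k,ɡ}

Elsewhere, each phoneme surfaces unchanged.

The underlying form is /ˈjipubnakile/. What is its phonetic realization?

/j/ stays [j].
/i/ (between /j/ and /p/) fails the environment for rule 2, so it stays [i].
/p/ — not in any rule's target class → [p].
/u/ — between /p/ and /b/, in an unstressed syllable — surfaces as [ə] (rule 2).
/b/ (between /u/ and /n/) occurs immediately after a vowel → [β] by rule 1.
/n/ — between /b/ and /a/; rule 3 does not apply here → [n].
/a/ (between /n/ and /k/) occurs in an unstressed syllable → [ə] by rule 2.
/k/ (between /a/ and /i/) is unaffected → [k].
/i/ (between /k/ and /l/): in an unstressed syllable, so rule 2 applies → [ə].
/l/ — not in any rule's target class → [l].
/e/ (word-final) occurs in an unstressed syllable → [ə] by rule 2.

[ˈjipəβnəkələ]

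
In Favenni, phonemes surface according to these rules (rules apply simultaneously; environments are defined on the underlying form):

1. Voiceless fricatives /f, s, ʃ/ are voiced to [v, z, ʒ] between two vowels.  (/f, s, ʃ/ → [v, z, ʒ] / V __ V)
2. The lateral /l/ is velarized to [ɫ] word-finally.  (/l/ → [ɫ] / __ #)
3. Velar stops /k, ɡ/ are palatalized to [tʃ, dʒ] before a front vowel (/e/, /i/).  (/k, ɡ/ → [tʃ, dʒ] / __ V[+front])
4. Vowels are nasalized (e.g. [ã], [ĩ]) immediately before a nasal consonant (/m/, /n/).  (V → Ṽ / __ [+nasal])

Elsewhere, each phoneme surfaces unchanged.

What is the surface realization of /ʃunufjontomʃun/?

[ʃũnufjõntõmʃũn]

/ʃ/ — word-initial; rule 1 does not apply here → [ʃ].
/u/ meets the environment for rule 4 (before a nasal consonant) → [ũ].
/n/ (between /u/ and /u/) is unaffected → [n].
/u/ (between /n/ and /f/) is in the target of rule 4 but the environment (before a nasal consonant) is not met → [u].
/f/ (between /u/ and /j/) is in the target of rule 1 but the environment (between two vowels) is not met → [f].
/j/ (between /f/ and /o/): no rule targets it → [j].
Rule 4 applies to /o/ (between /j/ and /n/: before a nasal consonant) → [õ].
/n/ (between /o/ and /t/) is unaffected → [n].
/t/ stays [t].
/o/ (between /t/ and /m/): before a nasal consonant, so rule 4 applies → [õ].
/m/ stays [m].
/ʃ/ (between /m/ and /u/) fails the environment for rule 1, so it stays [ʃ].
/u/ (between /ʃ/ and /n/) occurs before a nasal consonant → [ũ] by rule 4.
/n/ (word-final) is unaffected → [n].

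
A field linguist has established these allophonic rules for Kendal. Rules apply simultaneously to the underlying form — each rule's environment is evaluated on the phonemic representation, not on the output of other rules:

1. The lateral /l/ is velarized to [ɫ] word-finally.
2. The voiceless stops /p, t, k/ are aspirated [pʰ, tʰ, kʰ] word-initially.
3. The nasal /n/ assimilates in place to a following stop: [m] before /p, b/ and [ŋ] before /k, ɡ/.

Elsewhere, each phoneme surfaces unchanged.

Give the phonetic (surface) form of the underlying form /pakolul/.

[pʰakoluɫ]

/p/ — word-initial, word-initially — surfaces as [pʰ] (rule 2).
/a/ (between /p/ and /k/): no rule targets it → [a].
/k/ (between /a/ and /o/) is in the target of rule 2 but the environment (word-initially) is not met → [k].
/o/ (between /k/ and /l/): no rule targets it → [o].
/l/ (between /o/ and /u/) is in the target of rule 1 but the environment (word-finally) is not met → [l].
/u/ (between /l/ and /l/): no rule targets it → [u].
Rule 1 applies to /l/ (word-final: word-finally) → [ɫ].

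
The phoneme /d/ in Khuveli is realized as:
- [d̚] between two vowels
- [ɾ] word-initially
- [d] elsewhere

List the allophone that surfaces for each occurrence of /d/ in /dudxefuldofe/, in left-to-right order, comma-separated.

[ɾ], [d], [d]

Occurrence 1 (position 1): word-initially → [ɾ].
Occurrence 2 (position 3): no conditioning environment matches → elsewhere allophone [d].
Occurrence 3 (position 9): no conditioning environment matches → elsewhere allophone [d].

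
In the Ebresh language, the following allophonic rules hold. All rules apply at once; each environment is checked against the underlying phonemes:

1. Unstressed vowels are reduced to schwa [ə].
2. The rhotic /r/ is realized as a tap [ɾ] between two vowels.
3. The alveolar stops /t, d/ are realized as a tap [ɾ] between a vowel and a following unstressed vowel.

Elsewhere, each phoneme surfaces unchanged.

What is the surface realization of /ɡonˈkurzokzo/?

[ɡənˈkurzəkzə]

/ɡ/ (word-initial) is unaffected → [ɡ].
Rule 1 applies to /o/ (between /ɡ/ and /n/: in an unstressed syllable) → [ə].
/n/ — not in any rule's target class → [n].
/k/ (between /n/ and /u/): no rule targets it → [k].
/u/ (between /k/ and /r/) is in the target of rule 1 but the environment (in an unstressed syllable) is not met → [u].
/r/ (between /u/ and /z/) fails the environment for rule 2, so it stays [r].
/z/ — not in any rule's target class → [z].
/o/ — between /z/ and /k/, in an unstressed syllable — surfaces as [ə] (rule 1).
/k/ (between /o/ and /z/) is unaffected → [k].
/z/ (between /k/ and /o/): no rule targets it → [z].
/o/ (word-final): in an unstressed syllable, so rule 1 applies → [ə].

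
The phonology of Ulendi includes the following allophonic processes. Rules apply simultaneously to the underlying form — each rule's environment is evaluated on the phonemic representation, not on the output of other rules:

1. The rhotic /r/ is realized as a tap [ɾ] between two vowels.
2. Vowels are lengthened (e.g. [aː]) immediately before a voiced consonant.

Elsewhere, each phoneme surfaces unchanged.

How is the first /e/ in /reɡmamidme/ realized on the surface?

[eː]

/e/ (between /r/ and /ɡ/) occurs before a voiced consonant → [eː] by rule 2.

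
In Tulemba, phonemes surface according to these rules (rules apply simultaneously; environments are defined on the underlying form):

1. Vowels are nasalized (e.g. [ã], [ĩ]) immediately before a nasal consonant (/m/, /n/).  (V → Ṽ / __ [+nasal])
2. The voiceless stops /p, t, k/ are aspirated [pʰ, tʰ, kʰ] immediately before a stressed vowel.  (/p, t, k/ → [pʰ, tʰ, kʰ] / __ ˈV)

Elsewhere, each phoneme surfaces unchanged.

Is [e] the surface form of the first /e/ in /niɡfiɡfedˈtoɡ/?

/e/ — between /f/ and /d/; rule 1 does not apply here → [e].
The actual realization is [e], which matches [e].

Yes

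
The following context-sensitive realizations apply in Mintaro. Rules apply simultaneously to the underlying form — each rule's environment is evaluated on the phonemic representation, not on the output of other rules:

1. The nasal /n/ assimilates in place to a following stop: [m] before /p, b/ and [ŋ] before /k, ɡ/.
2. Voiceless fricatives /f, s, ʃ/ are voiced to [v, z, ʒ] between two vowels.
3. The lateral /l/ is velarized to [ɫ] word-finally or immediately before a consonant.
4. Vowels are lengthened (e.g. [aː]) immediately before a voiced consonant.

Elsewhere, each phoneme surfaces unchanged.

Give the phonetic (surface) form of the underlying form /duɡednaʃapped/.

/d/ stays [d].
Rule 4 applies to /u/ (between /d/ and /ɡ/: before a voiced consonant) → [uː].
/ɡ/ (between /u/ and /e/): no rule targets it → [ɡ].
Rule 4 applies to /e/ (between /ɡ/ and /d/: before a voiced consonant) → [eː].
/d/ (between /e/ and /n/): no rule targets it → [d].
/n/ (between /d/ and /a/) fails the environment for rule 1, so it stays [n].
/a/ (between /n/ and /ʃ/) fails the environment for rule 4, so it stays [a].
/ʃ/ (between /a/ and /a/) occurs between two vowels → [ʒ] by rule 2.
/a/ (between /ʃ/ and /p/): rule 4 targets it, but not before a voiced consonant → unchanged [a].
/p/ (between /a/ and /p/): no rule targets it → [p].
/p/ (between /p/ and /e/) is unaffected → [p].
/e/ meets the environment for rule 4 (before a voiced consonant) → [eː].
/d/ (word-final) is unaffected → [d].

[duːɡeːdnaʒappeːd]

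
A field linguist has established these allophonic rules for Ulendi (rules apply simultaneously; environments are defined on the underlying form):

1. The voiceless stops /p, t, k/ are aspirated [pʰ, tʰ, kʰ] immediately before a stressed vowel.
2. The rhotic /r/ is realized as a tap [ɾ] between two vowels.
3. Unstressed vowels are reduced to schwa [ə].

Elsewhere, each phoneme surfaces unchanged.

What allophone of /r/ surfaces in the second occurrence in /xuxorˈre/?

/r/ (between /r/ and /e/): rule 2 targets it, but not between two vowels → unchanged [r].

[r]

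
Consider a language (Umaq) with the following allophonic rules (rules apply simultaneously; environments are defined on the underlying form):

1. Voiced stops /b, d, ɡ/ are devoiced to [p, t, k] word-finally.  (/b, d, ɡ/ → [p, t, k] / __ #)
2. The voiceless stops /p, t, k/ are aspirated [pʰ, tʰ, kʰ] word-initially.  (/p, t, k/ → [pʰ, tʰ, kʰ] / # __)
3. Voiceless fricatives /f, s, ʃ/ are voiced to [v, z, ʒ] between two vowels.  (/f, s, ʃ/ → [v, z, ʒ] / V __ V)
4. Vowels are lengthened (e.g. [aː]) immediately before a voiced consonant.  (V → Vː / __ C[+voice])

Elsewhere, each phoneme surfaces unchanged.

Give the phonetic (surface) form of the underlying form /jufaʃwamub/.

/j/ — not in any rule's target class → [j].
/u/ — between /j/ and /f/; rule 4 does not apply here → [u].
/f/ (between /u/ and /a/) occurs between two vowels → [v] by rule 3.
/a/ (between /f/ and /ʃ/): rule 4 targets it, but not before a voiced consonant → unchanged [a].
/ʃ/ (between /a/ and /w/): rule 3 targets it, but not between two vowels → unchanged [ʃ].
/w/ (between /ʃ/ and /a/) is unaffected → [w].
/a/ (between /w/ and /m/): before a voiced consonant, so rule 4 applies → [aː].
/m/ stays [m].
/u/ meets the environment for rule 4 (before a voiced consonant) → [uː].
/b/ — word-final, word-finally — surfaces as [p] (rule 1).

[juvaʃwaːmuːp]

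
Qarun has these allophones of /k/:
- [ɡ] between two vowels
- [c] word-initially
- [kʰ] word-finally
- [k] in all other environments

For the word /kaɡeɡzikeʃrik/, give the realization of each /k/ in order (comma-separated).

[c], [ɡ], [kʰ]

Occurrence 1 (position 1): word-initially → [c].
Occurrence 2 (position 8): between two vowels → [ɡ].
Occurrence 3 (position 13): word-finally → [kʰ].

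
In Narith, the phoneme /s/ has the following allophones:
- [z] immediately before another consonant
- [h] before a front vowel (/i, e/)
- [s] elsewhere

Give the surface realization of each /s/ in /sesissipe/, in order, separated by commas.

Occurrence 1 (position 1): before a front vowel (/i, e/) → [h].
Occurrence 2 (position 3): before a front vowel (/i, e/) → [h].
Occurrence 3 (position 5): immediately before another consonant → [z].
Occurrence 4 (position 6): before a front vowel (/i, e/) → [h].

[h], [h], [z], [h]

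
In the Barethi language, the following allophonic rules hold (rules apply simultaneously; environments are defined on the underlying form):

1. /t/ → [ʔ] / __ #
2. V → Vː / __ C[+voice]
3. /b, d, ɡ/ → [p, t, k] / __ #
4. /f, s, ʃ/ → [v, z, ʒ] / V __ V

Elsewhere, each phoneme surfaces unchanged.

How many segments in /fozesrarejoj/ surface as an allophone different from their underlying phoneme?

4

Segments that undergo a rule: /o/ → [oː] (rule 2); /a/ → [aː] (rule 2); /e/ → [eː] (rule 2); /o/ → [oː] (rule 2).
All other segments surface unchanged.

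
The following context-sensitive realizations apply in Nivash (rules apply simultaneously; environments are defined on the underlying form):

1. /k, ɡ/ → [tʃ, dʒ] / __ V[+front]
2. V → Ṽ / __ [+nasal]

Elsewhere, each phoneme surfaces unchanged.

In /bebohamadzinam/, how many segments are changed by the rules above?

3

Segments that undergo a rule: /a/ → [ã] (rule 2); /i/ → [ĩ] (rule 2); /a/ → [ã] (rule 2).
All other segments surface unchanged.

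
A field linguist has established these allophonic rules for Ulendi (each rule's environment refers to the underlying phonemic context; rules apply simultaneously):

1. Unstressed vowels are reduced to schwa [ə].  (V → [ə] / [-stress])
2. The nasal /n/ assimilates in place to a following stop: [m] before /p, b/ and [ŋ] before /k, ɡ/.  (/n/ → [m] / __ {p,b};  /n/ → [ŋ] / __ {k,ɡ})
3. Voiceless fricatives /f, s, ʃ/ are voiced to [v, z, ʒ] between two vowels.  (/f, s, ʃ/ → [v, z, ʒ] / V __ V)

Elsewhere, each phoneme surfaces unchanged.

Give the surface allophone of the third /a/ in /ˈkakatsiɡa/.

Rule 1 applies to /a/ (word-final: in an unstressed syllable) → [ə].

[ə]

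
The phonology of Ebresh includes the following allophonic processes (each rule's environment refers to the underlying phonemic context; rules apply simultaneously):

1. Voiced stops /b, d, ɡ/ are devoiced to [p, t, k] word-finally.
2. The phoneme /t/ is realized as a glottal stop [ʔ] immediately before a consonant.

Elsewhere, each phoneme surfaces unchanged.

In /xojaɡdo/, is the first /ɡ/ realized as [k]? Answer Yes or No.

/ɡ/ (between /a/ and /d/) is in the target of rule 1 but the environment (word-finally) is not met → [ɡ].
The actual realization is [ɡ], not [k].

No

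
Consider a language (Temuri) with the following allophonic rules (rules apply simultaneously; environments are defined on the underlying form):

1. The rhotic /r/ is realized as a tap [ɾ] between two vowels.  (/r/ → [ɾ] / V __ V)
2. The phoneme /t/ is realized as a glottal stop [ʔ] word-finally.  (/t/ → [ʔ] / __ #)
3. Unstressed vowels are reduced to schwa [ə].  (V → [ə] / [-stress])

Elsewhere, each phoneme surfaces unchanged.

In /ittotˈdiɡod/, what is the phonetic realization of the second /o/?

[ə]

/o/ (between /ɡ/ and /d/) occurs in an unstressed syllable → [ə] by rule 3.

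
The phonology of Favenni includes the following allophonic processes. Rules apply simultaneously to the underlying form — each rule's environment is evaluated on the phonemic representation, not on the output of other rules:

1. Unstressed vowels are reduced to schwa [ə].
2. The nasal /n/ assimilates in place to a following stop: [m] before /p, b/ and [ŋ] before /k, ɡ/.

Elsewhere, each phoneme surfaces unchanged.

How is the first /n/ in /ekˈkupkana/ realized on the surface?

/n/ — between /a/ and /a/; rule 2 does not apply here → [n].

[n]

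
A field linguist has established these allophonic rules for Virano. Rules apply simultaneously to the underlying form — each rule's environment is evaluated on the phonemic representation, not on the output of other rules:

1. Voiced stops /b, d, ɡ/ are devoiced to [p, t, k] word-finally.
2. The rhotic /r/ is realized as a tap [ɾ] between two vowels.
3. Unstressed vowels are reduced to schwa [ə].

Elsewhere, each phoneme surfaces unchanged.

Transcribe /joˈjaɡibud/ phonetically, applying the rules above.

/j/ stays [j].
/o/ meets the environment for rule 3 (in an unstressed syllable) → [ə].
/j/ (between /o/ and /a/): no rule targets it → [j].
/a/ — between /j/ and /ɡ/; rule 3 does not apply here → [a].
/ɡ/ — between /a/ and /i/; rule 1 does not apply here → [ɡ].
Rule 3 applies to /i/ (between /ɡ/ and /b/: in an unstressed syllable) → [ə].
/b/ (between /i/ and /u/) fails the environment for rule 1, so it stays [b].
/u/ (between /b/ and /d/) occurs in an unstressed syllable → [ə] by rule 3.
/d/ meets the environment for rule 1 (word-finally) → [t].

[jəˈjaɡəbət]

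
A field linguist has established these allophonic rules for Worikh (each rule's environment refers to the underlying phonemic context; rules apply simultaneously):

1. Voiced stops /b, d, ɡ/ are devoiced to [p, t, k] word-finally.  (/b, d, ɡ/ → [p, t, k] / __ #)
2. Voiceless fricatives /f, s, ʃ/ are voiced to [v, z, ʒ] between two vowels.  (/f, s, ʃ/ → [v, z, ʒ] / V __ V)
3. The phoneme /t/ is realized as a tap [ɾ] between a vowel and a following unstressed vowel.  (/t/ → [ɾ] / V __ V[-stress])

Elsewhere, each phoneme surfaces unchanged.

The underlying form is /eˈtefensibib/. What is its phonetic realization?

[eˈtevensibip]

/e/ (word-initial): no rule targets it → [e].
/t/ (between /e/ and /e/): rule 3 targets it, but not between a vowel and a following unstressed vowel → unchanged [t].
/e/ — not in any rule's target class → [e].
Rule 2 applies to /f/ (between /e/ and /e/: between two vowels) → [v].
/e/ (between /f/ and /n/) is unaffected → [e].
/n/ (between /e/ and /s/) is unaffected → [n].
/s/ (between /n/ and /i/) is in the target of rule 2 but the environment (between two vowels) is not met → [s].
/i/ stays [i].
/b/ (between /i/ and /i/): rule 1 targets it, but not word-finally → unchanged [b].
/i/ (between /b/ and /b/): no rule targets it → [i].
Rule 1 applies to /b/ (word-final: word-finally) → [p].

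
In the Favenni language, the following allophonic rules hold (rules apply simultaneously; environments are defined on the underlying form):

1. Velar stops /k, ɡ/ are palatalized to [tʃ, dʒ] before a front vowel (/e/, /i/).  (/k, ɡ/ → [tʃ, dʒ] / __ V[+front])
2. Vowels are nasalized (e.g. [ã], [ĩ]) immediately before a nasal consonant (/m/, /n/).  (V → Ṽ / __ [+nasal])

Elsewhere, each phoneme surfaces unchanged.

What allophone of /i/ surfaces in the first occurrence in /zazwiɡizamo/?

[i]

/i/ (between /w/ and /ɡ/) fails the environment for rule 2, so it stays [i].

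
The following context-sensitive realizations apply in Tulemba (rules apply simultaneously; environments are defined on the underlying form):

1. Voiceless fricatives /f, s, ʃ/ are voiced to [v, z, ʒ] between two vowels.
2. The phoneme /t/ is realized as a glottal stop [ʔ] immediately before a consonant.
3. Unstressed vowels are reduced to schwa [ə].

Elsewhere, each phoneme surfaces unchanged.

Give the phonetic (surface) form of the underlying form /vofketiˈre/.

[vəfkətəˈre]

/o/ meets the environment for rule 3 (in an unstressed syllable) → [ə].
/f/ — between /o/ and /k/; rule 1 does not apply here → [f].
Rule 3 applies to /e/ (between /k/ and /t/: in an unstressed syllable) → [ə].
/t/ (between /e/ and /i/): rule 2 targets it, but not immediately before a consonant → unchanged [t].
Rule 3 applies to /i/ (between /t/ and /r/: in an unstressed syllable) → [ə].
/e/ (word-final) fails the environment for rule 3, so it stays [e].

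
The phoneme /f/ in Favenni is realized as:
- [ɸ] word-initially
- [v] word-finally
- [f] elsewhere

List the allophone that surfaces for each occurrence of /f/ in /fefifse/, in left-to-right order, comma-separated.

[ɸ], [f], [f]

Occurrence 1 (position 1): word-initially → [ɸ].
Occurrence 2 (position 3): no conditioning environment matches → elsewhere allophone [f].
Occurrence 3 (position 5): no conditioning environment matches → elsewhere allophone [f].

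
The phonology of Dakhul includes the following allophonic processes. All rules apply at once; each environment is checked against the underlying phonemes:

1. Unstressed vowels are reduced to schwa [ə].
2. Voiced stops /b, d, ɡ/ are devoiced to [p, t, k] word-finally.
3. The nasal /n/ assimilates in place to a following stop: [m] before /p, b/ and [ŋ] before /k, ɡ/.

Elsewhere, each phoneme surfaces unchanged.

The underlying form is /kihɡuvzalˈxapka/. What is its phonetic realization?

Rule 1 applies to /i/ (between /k/ and /h/: in an unstressed syllable) → [ə].
/ɡ/ (between /h/ and /u/) fails the environment for rule 2, so it stays [ɡ].
/u/ — between /ɡ/ and /v/, in an unstressed syllable — surfaces as [ə] (rule 1).
/a/ (between /z/ and /l/) occurs in an unstressed syllable → [ə] by rule 1.
/a/ — between /x/ and /p/; rule 1 does not apply here → [a].
/a/ — word-final, in an unstressed syllable — surfaces as [ə] (rule 1).

[kəhɡəvzəlˈxapkə]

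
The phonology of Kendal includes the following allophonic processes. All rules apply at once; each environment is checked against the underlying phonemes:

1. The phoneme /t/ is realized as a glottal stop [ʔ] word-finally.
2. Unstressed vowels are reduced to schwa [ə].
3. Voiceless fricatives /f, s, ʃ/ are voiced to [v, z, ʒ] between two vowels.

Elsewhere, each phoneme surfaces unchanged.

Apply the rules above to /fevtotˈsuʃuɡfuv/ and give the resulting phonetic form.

/f/ (word-initial): rule 3 targets it, but not between two vowels → unchanged [f].
/e/ meets the environment for rule 2 (in an unstressed syllable) → [ə].
/v/ stays [v].
/t/ — between /v/ and /o/; rule 1 does not apply here → [t].
/o/ — between /t/ and /t/, in an unstressed syllable — surfaces as [ə] (rule 2).
/t/ — between /o/ and /s/; rule 1 does not apply here → [t].
/s/ (between /t/ and /u/) fails the environment for rule 3, so it stays [s].
/u/ (between /s/ and /ʃ/) is in the target of rule 2 but the environment (in an unstressed syllable) is not met → [u].
/ʃ/ meets the environment for rule 3 (between two vowels) → [ʒ].
/u/ (between /ʃ/ and /ɡ/) occurs in an unstressed syllable → [ə] by rule 2.
/ɡ/ (between /u/ and /f/): no rule targets it → [ɡ].
/f/ (between /ɡ/ and /u/) fails the environment for rule 3, so it stays [f].
/u/ (between /f/ and /v/): in an unstressed syllable, so rule 2 applies → [ə].
/v/ — not in any rule's target class → [v].

[fəvtətˈsuʒəɡfəv]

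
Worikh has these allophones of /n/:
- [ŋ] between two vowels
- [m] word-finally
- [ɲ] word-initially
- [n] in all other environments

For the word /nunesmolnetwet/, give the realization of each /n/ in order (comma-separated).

Occurrence 1 (position 1): word-initially → [ɲ].
Occurrence 2 (position 3): between two vowels → [ŋ].
Occurrence 3 (position 9): no conditioning environment matches → elsewhere allophone [n].

[ɲ], [ŋ], [n]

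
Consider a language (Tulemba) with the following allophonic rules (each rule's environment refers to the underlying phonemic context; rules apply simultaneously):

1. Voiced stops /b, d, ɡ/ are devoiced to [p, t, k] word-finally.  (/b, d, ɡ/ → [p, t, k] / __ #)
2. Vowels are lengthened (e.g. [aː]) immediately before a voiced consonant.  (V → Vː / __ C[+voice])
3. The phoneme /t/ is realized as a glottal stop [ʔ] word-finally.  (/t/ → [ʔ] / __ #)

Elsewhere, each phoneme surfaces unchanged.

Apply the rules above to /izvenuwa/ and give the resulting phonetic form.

/i/ (word-initial): before a voiced consonant, so rule 2 applies → [iː].
/z/ (between /i/ and /v/): no rule targets it → [z].
/v/ — not in any rule's target class → [v].
/e/ (between /v/ and /n/) occurs before a voiced consonant → [eː] by rule 2.
/n/ (between /e/ and /u/) is unaffected → [n].
/u/ (between /n/ and /w/) occurs before a voiced consonant → [uː] by rule 2.
/w/ (between /u/ and /a/) is unaffected → [w].
/a/ (word-final) fails the environment for rule 2, so it stays [a].

[iːzveːnuːwa]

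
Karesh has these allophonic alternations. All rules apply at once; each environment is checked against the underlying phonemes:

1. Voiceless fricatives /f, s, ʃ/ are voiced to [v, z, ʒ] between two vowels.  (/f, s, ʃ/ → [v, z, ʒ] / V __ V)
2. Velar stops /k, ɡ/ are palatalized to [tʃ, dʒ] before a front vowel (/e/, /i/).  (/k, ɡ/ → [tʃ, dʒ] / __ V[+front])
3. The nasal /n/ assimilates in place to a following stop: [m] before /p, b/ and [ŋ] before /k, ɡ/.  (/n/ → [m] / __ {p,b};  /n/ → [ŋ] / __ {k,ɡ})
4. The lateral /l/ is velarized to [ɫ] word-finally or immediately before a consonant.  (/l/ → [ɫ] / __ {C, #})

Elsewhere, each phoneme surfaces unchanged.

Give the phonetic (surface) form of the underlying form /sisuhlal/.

/s/ — word-initial; rule 1 does not apply here → [s].
/i/ — not in any rule's target class → [i].
/s/ meets the environment for rule 1 (between two vowels) → [z].
/u/ (between /s/ and /h/): no rule targets it → [u].
/h/ (between /u/ and /l/): no rule targets it → [h].
/l/ (between /h/ and /a/) fails the environment for rule 4, so it stays [l].
/a/ — not in any rule's target class → [a].
/l/ meets the environment for rule 4 (word-finally or immediately before a consonant) → [ɫ].

[sizuhlaɫ]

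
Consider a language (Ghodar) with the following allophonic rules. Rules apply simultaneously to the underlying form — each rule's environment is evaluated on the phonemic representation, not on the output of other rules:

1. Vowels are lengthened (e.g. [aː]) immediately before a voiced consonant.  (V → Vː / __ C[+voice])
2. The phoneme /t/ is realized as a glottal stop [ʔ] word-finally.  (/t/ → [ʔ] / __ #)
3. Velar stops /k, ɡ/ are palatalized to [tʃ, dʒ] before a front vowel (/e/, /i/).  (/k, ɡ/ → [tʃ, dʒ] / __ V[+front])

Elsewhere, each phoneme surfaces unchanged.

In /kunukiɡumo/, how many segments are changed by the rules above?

4

Segments that undergo a rule: /u/ → [uː] (rule 1); /k/ → [tʃ] (rule 3); /i/ → [iː] (rule 1); /u/ → [uː] (rule 1).
All other segments surface unchanged.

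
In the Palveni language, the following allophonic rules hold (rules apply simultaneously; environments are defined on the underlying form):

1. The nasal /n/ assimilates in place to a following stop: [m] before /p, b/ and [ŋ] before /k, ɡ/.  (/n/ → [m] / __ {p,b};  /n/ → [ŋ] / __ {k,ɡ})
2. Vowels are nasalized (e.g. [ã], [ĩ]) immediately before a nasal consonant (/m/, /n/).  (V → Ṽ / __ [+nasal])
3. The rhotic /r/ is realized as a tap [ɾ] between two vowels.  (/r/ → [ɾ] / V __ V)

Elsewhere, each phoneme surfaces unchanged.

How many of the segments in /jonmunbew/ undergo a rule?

3

Segments that undergo a rule: /o/ → [õ] (rule 2); /u/ → [ũ] (rule 2); /n/ → [m] (rule 1).
All other segments surface unchanged.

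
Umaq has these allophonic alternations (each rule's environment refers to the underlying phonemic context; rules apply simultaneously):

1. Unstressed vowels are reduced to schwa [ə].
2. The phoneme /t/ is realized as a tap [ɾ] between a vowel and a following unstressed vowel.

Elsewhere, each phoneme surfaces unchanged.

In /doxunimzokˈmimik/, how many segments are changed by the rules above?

Segments that undergo a rule: /o/ → [ə] (rule 1); /u/ → [ə] (rule 1); /i/ → [ə] (rule 1); /o/ → [ə] (rule 1); /i/ → [ə] (rule 1).
All other segments surface unchanged.

5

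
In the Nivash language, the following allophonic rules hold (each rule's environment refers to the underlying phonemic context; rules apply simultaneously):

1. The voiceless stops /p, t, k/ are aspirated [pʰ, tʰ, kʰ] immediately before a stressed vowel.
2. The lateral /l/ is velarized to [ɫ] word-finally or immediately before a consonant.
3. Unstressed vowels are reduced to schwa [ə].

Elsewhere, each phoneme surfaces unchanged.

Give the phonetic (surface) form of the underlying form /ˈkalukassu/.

/k/ (word-initial): immediately before a stressed vowel, so rule 1 applies → [kʰ].
/a/ (between /k/ and /l/) fails the environment for rule 3, so it stays [a].
/l/ (between /a/ and /u/): rule 2 targets it, but not word-finally or immediately before a consonant → unchanged [l].
/u/ (between /l/ and /k/) occurs in an unstressed syllable → [ə] by rule 3.
/k/ (between /u/ and /a/): rule 1 targets it, but not immediately before a stressed vowel → unchanged [k].
/a/ meets the environment for rule 3 (in an unstressed syllable) → [ə].
/s/ (between /a/ and /s/) is unaffected → [s].
/s/ (between /s/ and /u/): no rule targets it → [s].
/u/ (word-final) occurs in an unstressed syllable → [ə] by rule 3.

[ˈkʰaləkəssə]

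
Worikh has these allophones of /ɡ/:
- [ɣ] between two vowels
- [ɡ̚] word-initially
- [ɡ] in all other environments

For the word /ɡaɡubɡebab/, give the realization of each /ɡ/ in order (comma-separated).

Occurrence 1 (position 1): word-initially → [ɡ̚].
Occurrence 2 (position 3): between two vowels → [ɣ].
Occurrence 3 (position 6): no conditioning environment matches → elsewhere allophone [ɡ].

[ɡ̚], [ɣ], [ɡ]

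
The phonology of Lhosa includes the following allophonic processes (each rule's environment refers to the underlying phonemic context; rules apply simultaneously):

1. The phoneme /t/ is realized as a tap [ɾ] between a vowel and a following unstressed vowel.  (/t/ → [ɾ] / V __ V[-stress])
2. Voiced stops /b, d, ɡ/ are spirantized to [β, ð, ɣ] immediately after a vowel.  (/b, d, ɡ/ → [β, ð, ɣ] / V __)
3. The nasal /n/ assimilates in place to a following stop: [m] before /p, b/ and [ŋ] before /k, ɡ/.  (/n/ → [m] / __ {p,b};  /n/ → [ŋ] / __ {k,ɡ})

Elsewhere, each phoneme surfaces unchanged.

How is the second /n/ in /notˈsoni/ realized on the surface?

[n]

/n/ (between /o/ and /i/) is in the target of rule 3 but the environment (before a labial or velar stop) is not met → [n].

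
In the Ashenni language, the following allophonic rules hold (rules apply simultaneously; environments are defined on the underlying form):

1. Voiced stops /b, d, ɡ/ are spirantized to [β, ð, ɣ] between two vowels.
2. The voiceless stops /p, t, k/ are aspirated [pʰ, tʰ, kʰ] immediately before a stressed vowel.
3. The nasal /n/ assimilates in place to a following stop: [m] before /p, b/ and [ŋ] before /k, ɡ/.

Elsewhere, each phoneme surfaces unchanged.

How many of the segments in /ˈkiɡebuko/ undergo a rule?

3

Segments that undergo a rule: /k/ → [kʰ] (rule 2); /ɡ/ → [ɣ] (rule 1); /b/ → [β] (rule 1).
All other segments surface unchanged.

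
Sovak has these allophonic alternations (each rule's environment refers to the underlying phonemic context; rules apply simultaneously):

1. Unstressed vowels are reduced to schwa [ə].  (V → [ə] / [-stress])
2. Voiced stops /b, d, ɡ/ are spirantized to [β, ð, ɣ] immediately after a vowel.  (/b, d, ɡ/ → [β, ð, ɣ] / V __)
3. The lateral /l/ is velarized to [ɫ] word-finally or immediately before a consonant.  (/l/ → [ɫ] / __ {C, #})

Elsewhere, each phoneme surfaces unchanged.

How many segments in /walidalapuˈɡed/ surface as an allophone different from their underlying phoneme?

8

Segments that undergo a rule: /a/ → [ə] (rule 1); /i/ → [ə] (rule 1); /d/ → [ð] (rule 2); /a/ → [ə] (rule 1); /a/ → [ə] (rule 1); /u/ → [ə] (rule 1); /ɡ/ → [ɣ] (rule 2); /d/ → [ð] (rule 2).
All other segments surface unchanged.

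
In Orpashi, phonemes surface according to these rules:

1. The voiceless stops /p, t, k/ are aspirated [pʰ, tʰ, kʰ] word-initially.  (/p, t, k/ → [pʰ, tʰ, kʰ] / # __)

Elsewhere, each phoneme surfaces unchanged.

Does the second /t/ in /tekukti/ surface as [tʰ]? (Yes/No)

No

/t/ — between /k/ and /i/; rule 1 does not apply here → [t].
The actual realization is [t], not [tʰ].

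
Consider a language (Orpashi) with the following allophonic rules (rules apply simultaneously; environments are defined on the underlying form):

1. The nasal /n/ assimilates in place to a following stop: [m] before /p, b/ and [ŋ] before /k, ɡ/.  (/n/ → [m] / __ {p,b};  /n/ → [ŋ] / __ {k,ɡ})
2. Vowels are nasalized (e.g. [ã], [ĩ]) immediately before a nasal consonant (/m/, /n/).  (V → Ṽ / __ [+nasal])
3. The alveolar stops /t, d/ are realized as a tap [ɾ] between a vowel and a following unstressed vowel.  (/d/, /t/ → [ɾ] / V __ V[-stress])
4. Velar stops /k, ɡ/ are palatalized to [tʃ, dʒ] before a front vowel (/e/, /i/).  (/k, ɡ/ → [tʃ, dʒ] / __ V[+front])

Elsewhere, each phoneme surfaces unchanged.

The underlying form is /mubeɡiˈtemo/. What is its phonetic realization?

[mubedʒiˈtẽmo]

/u/ (between /m/ and /b/): rule 2 targets it, but not before a nasal consonant → unchanged [u].
/e/ (between /b/ and /ɡ/) fails the environment for rule 2, so it stays [e].
/ɡ/ — between /e/ and /i/, before a front vowel — surfaces as [dʒ] (rule 4).
/i/ (between /ɡ/ and /t/) fails the environment for rule 2, so it stays [i].
/t/ (between /i/ and /e/): rule 3 targets it, but not between a vowel and a following unstressed vowel → unchanged [t].
/e/ — between /t/ and /m/, before a nasal consonant — surfaces as [ẽ] (rule 2).
/o/ (word-final): rule 2 targets it, but not before a nasal consonant → unchanged [o].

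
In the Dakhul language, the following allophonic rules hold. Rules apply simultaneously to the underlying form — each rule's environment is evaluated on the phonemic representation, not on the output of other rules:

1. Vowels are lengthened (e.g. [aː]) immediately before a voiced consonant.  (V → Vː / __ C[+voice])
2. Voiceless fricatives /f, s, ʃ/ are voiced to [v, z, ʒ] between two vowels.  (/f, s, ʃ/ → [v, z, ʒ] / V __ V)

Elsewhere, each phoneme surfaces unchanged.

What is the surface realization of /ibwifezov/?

[iːbwiveːzoːv]

/i/ — word-initial, before a voiced consonant — surfaces as [iː] (rule 1).
/b/ stays [b].
/w/ stays [w].
/i/ (between /w/ and /f/) fails the environment for rule 1, so it stays [i].
/f/ — between /i/ and /e/, between two vowels — surfaces as [v] (rule 2).
Rule 1 applies to /e/ (between /f/ and /z/: before a voiced consonant) → [eː].
/z/ stays [z].
/o/ (between /z/ and /v/) occurs before a voiced consonant → [oː] by rule 1.
/v/ — not in any rule's target class → [v].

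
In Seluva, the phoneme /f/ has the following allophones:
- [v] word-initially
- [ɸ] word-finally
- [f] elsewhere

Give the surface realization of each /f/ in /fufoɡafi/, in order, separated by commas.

[v], [f], [f]

Occurrence 1 (position 1): word-initially → [v].
Occurrence 2 (position 3): no conditioning environment matches → elsewhere allophone [f].
Occurrence 3 (position 7): no conditioning environment matches → elsewhere allophone [f].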